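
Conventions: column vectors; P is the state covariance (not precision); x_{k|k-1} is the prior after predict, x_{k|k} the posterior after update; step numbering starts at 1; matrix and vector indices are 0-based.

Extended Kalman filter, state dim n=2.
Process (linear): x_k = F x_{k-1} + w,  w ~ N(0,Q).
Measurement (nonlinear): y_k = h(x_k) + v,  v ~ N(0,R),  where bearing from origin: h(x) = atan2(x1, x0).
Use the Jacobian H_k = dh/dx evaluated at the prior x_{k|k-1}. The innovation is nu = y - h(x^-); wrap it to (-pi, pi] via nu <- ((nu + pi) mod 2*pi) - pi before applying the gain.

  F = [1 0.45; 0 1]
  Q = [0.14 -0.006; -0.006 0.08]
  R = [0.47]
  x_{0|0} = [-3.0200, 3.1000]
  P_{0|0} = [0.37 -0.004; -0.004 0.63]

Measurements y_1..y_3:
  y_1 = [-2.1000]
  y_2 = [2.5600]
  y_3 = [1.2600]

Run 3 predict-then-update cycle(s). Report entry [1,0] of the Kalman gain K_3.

step 1: x^-=[-1.6250, 3.1000]  P^-=[0.6340 0.2735; 0.2735 0.7100]  H_jac=[-0.2530 -0.1326]  S=[0.5414]  K=[-0.3633; -0.3018]  nu=[2.1296]  x^+=[-2.3987, 2.4574]  P^+=[0.5625 0.2141; 0.2141 0.6607]
step 2: x^-=[-1.2928, 2.4574]  P^-=[1.0290 0.5055; 0.5055 0.7407]  H_jac=[-0.3187 -0.1677]  S=[0.6494]  K=[-0.6356; -0.4393]  nu=[0.5049]  x^+=[-1.6137, 2.2356]  P^+=[0.7667 0.3241; 0.3241 0.6154]
step 3: x^-=[-0.6077, 2.2356]  P^-=[1.3230 0.5950; 0.5950 0.6954]  H_jac=[-0.4165 -0.1132]  S=[0.7646]  K=[-0.8089; -0.4271]  nu=[-0.5762]  x^+=[-0.1416, 2.4817]  P^+=[0.8228 0.3309; 0.3309 0.5559]

K[1,0] = -0.4271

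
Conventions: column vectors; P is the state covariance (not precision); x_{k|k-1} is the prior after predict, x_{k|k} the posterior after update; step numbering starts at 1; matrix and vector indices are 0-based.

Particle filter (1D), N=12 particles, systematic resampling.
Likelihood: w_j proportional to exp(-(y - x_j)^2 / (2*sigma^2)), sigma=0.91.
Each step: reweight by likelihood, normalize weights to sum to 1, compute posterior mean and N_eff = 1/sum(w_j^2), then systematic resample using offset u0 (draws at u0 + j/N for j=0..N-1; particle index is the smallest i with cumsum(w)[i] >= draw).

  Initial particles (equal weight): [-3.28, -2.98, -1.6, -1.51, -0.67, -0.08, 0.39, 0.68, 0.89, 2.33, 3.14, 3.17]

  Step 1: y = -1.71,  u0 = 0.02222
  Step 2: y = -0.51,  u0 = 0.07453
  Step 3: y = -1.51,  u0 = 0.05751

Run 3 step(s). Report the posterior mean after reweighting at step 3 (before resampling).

step 1: w=[0.0662, 0.1107, 0.2909, 0.2861, 0.1525, 0.0589, 0.0204, 0.0093, 0.0049, 0.0000, 0.0000, 0.0000]  mean=-1.5324  Neff=4.7536  idx=[0, 1, 2, 2, 2, 2, 3, 3, 3, 4, 4, 5]
step 2: w=[0.0015, 0.0039, 0.0752, 0.0752, 0.0752, 0.0752, 0.0842, 0.0842, 0.0842, 0.1517, 0.1517, 0.1378]  mean=-1.0935  Neff=9.1806  idx=[2, 4, 5, 6, 7, 8, 9, 9, 10, 10, 11, 11]
step 3: w=[0.1084, 0.1084, 0.1084, 0.1089, 0.1089, 0.1089, 0.0711, 0.0711, 0.0711, 0.0711, 0.0317, 0.0317]  mean=-1.2096  Neff=10.7396  idx=[0, 1, 2, 2, 3, 4, 5, 5, 7, 8, 9, 11]

post_mean = -1.2096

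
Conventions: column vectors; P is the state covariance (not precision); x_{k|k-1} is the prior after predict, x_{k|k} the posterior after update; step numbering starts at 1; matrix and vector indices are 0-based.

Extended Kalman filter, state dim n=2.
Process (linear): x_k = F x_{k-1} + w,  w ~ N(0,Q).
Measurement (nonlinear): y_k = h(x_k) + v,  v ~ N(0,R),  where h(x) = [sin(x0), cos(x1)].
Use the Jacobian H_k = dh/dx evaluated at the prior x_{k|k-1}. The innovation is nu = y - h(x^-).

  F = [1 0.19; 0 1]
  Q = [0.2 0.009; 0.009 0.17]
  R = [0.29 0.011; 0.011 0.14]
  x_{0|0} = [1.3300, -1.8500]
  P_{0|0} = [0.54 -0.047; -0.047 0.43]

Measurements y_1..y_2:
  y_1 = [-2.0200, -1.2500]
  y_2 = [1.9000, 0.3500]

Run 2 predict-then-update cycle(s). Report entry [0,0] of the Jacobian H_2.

step 1: x^-=[0.9785, -1.8500]  P^-=[0.7377 0.0437; 0.0437 0.6000]  H_jac=[0.5583 0.0000; 0.0000 0.9613]  S=[0.5199 0.0345; 0.0345 0.6944]  K=[0.7907 0.0213; -0.0081 0.8310]  nu=[-2.8497, -0.9744]  x^+=[-1.2954, -2.6365]  P^+=[0.4112 0.0121; 0.0121 0.1209]
step 2: x^-=[-1.7964, -2.6365]  P^-=[0.6201 0.0441; 0.0441 0.2909]  H_jac=[-0.2236 0.0000; 0.0000 0.4839]  S=[0.3210 0.0062; 0.0062 0.2081]  K=[-0.4343 0.1156; -0.0439 0.6777]  nu=[2.8747, 1.2251]  x^+=[-2.9032, -1.9323]  P^+=[0.5574 0.0236; 0.0236 0.1951]

H_jac[0,0] = -0.2236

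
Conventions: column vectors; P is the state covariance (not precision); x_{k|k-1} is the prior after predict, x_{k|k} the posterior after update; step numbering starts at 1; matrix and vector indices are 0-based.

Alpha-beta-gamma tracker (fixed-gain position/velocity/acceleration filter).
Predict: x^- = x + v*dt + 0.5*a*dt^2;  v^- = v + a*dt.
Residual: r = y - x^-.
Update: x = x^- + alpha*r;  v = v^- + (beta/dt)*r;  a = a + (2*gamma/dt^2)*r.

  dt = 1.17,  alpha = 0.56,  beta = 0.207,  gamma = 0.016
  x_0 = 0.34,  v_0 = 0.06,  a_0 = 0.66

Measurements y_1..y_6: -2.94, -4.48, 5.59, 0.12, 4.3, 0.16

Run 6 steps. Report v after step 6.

step 1: x_pred=0.8619  r=-3.8019  x^+=-1.2671  v^+=0.1595  a^+=0.5711
step 2: x_pred=-0.6896  r=-3.7904  x^+=-2.8122  v^+=0.1572  a^+=0.4825
step 3: x_pred=-2.2981  r=7.8881  x^+=2.1192  v^+=2.1173  a^+=0.6669
step 4: x_pred=5.0529  r=-4.9329  x^+=2.2905  v^+=2.0248  a^+=0.5516
step 5: x_pred=5.0371  r=-0.7371  x^+=4.6243  v^+=2.5398  a^+=0.5344
step 6: x_pred=7.9616  r=-7.8016  x^+=3.5927  v^+=1.7847  a^+=0.3520

v_post = 1.7847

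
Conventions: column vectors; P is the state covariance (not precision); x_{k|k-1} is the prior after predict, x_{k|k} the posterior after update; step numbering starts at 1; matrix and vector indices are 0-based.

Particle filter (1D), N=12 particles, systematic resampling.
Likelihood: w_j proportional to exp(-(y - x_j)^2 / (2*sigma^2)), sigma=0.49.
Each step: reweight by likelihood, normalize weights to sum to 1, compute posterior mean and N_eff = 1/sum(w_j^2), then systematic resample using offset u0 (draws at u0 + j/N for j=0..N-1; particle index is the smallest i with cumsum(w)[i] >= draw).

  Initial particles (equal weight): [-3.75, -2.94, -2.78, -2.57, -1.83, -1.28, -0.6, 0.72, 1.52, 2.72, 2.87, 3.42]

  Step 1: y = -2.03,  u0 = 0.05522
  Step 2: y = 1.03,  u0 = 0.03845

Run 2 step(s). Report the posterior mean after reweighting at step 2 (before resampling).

step 1: w=[0.0009, 0.0782, 0.1360, 0.2390, 0.4037, 0.1360, 0.0062, 0.0000, 0.0000, 0.0000, 0.0000, 0.0000]  mean=-2.1422  Neff=3.7991  idx=[1, 2, 3, 3, 3, 4, 4, 4, 4, 4, 5, 5]
step 2: w=[0.0000, 0.0000, 0.0000, 0.0000, 0.0000, 0.0013, 0.0013, 0.0013, 0.0013, 0.0013, 0.4967, 0.4967]  mean=-1.2837  Neff=2.0269  idx=[10, 10, 10, 10, 10, 10, 11, 11, 11, 11, 11, 11]

post_mean = -1.2837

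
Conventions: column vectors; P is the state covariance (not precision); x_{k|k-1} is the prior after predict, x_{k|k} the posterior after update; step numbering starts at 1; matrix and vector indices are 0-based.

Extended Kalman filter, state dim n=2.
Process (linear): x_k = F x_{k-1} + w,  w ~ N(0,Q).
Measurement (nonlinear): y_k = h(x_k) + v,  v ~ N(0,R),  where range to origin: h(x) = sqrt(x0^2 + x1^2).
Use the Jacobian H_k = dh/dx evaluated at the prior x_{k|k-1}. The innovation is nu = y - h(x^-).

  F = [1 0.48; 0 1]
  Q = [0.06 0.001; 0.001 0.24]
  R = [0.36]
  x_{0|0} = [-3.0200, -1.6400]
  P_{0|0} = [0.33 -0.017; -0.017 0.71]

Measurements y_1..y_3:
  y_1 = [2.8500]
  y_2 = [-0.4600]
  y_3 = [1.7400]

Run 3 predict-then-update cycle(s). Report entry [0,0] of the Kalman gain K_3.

K[0,0] = -0.0313

step 1: x^-=[-3.8072, -1.6400]  P^-=[0.5373 0.3248; 0.3248 0.9500]  H_jac=[-0.9184 -0.3956]  S=[1.1979]  K=[-0.5192; -0.5628]  nu=[-1.2954]  x^+=[-3.1346, -0.9110]  P^+=[0.2144 -0.0252; -0.0252 0.5706]
step 2: x^-=[-3.5719, -0.9110]  P^-=[0.3816 0.2497; 0.2497 0.8106]  H_jac=[-0.9690 -0.2471]  S=[0.8874]  K=[-0.4862; -0.4984]  nu=[-4.1463]  x^+=[-1.5558, 1.1554]  P^+=[0.1718 0.0346; 0.0346 0.5902]
step 3: x^-=[-1.0012, 1.1554]  P^-=[0.4011 0.3189; 0.3189 0.8302]  H_jac=[-0.6549 0.7557]  S=[0.6905]  K=[-0.0313; 0.6062]  nu=[0.2111]  x^+=[-1.0078, 1.2834]  P^+=[0.4004 0.3320; 0.3320 0.5765]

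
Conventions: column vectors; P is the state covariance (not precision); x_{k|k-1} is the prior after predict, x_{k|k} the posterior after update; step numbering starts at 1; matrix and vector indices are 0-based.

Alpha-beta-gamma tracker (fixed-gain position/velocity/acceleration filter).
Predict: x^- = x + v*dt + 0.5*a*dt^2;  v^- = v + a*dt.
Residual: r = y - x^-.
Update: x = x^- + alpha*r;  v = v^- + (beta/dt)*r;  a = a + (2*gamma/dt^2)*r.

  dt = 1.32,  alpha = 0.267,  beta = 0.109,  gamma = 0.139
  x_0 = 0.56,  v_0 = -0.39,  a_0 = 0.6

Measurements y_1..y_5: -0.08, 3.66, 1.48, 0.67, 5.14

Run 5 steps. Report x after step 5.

step 1: x_pred=0.5679  r=-0.6479  x^+=0.3949  v^+=0.3485  a^+=0.4966
step 2: x_pred=1.2876  r=2.3724  x^+=1.9210  v^+=1.1999  a^+=0.8751
step 3: x_pred=4.2674  r=-2.7874  x^+=3.5232  v^+=2.1250  a^+=0.4304
step 4: x_pred=6.7031  r=-6.0331  x^+=5.0922  v^+=2.1949  a^+=-0.5322
step 5: x_pred=7.5259  r=-2.3859  x^+=6.8889  v^+=1.2954  a^+=-0.9128

x_post = 6.8889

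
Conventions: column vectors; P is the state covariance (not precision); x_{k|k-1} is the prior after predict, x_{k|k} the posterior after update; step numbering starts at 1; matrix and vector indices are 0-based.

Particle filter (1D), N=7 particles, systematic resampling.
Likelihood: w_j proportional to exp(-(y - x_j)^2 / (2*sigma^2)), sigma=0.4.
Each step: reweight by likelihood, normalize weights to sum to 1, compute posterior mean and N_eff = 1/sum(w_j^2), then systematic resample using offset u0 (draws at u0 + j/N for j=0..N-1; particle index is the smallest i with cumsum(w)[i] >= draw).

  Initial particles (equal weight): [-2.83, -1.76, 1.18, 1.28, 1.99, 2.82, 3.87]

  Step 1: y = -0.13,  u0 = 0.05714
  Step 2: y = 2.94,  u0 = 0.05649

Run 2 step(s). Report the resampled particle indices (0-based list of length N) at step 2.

step 1: w=[0.0000, 0.0357, 0.6755, 0.2887, 0.0001, 0.0000, 0.0000]  mean=1.1040  Neff=1.8488  idx=[2, 2, 2, 2, 2, 3, 3]
step 2: w=[0.0924, 0.0924, 0.0924, 0.0924, 0.0924, 0.2690, 0.2690]  mean=1.2338  Neff=5.3355  idx=[0, 2, 3, 5, 5, 6, 6]

resampled_idx = [0, 2, 3, 5, 5, 6, 6]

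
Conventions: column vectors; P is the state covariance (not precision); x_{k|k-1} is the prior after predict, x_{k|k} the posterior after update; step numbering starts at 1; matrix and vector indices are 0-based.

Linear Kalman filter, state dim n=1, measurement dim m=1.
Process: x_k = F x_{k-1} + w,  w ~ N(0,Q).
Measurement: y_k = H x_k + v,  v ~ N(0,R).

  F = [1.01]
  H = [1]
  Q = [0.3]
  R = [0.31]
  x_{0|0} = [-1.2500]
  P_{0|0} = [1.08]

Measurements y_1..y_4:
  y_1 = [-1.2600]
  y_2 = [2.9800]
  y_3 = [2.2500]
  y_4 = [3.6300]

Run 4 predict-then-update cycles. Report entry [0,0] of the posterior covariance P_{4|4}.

step 1: x^-=[-1.2625]  P^-=[1.4017]  S=[1.7117]  K=[0.8189]  nu=[0.0025]  x^+=[-1.2605]  P^+=[0.2539]
step 2: x^-=[-1.2731]  P^-=[0.5590]  S=[0.8690]  K=[0.6433]  nu=[4.2531]  x^+=[1.4627]  P^+=[0.1994]
step 3: x^-=[1.4774]  P^-=[0.5034]  S=[0.8134]  K=[0.6189]  nu=[0.7726]  x^+=[1.9555]  P^+=[0.1919]
step 4: x^-=[1.9751]  P^-=[0.4957]  S=[0.8057]  K=[0.6152]  nu=[1.6549]  x^+=[2.9933]  P^+=[0.1907]

P_post[0,0] = 0.1907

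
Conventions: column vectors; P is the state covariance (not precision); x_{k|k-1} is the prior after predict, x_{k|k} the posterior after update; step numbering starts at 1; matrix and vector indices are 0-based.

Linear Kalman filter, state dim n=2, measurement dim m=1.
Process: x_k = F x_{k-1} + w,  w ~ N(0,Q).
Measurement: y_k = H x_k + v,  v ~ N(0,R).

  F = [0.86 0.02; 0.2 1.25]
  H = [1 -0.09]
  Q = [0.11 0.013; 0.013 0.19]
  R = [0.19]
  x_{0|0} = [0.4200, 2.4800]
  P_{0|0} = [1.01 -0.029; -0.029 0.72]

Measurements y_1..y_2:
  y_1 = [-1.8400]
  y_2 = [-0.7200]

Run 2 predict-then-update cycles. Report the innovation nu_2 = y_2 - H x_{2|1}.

step 1: x^-=[0.4108, 3.1840]  P^-=[0.8563 0.1734; 0.1734 1.3409]  S=[1.0259]  K=[0.8194; 0.0514]  nu=[-1.9642]  x^+=[-1.1988, 3.0830]  P^+=[0.1674 0.1302; 0.1302 1.3382]
step 2: x^-=[-0.9693, 3.6140]  P^-=[0.2388 0.2157; 0.2157 2.3527]  S=[0.4091]  K=[0.5364; 0.0098]  nu=[0.5745]  x^+=[-0.6611, 3.6196]  P^+=[0.1211 0.2136; 0.2136 2.3527]

innov = [0.5745]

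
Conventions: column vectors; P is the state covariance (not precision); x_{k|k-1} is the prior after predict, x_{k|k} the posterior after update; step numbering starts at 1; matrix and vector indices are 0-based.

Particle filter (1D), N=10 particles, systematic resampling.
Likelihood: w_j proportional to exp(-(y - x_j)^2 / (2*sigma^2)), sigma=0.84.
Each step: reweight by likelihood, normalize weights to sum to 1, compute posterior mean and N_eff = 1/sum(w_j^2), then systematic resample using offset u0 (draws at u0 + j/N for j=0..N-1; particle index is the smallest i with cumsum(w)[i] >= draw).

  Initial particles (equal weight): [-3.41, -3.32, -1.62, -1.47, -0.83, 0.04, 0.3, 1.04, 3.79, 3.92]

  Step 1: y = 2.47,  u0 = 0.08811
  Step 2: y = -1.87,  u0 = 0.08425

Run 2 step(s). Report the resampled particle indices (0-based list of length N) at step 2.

step 1: w=[0.0000, 0.0000, 0.0000, 0.0000, 0.0006, 0.0190, 0.0443, 0.2926, 0.3626, 0.2809]  mean=2.7933  Neff=3.3520  idx=[7, 7, 7, 8, 8, 8, 8, 9, 9, 9]
step 2: w=[0.3333, 0.3333, 0.3333, 0.0000, 0.0000, 0.0000, 0.0000, 0.0000, 0.0000, 0.0000]  mean=1.0400  Neff=3.0000  idx=[0, 0, 0, 1, 1, 1, 2, 2, 2, 2]

resampled_idx = [0, 0, 0, 1, 1, 1, 2, 2, 2, 2]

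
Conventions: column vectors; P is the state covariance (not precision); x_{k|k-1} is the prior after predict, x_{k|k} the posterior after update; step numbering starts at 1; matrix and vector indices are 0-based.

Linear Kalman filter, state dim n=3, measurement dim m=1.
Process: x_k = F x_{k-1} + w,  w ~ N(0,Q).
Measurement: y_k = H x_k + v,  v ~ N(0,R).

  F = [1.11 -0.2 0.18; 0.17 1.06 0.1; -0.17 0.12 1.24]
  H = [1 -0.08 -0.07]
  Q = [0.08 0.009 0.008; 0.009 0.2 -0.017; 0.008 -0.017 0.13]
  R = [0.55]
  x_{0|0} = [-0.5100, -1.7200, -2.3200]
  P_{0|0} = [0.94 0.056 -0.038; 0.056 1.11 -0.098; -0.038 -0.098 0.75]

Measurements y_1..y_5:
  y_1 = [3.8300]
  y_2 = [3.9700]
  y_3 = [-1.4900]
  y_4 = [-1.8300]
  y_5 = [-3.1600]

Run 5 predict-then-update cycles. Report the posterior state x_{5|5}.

x_post = [-4.0512, -2.6663, -13.2477]

step 1: x^-=[-0.6397, -2.1419, -2.9965]  P^-=[1.2739 0.0064 -0.0482; 0.0064 1.4800 0.0437; -0.0482 0.0437 1.3109]  S=[1.8460]  K=[0.6916; -0.0623; -0.0777]  nu=[4.0886]  x^+=[2.1881, -2.3967, -3.3143]  P^+=[0.3908 0.0860 0.0510; 0.0860 1.4728 0.0348; 0.0510 0.0348 1.2998]
step 2: x^-=[2.3116, -2.4999, -4.7693]  P^-=[0.6423 -0.0947 0.2642; -0.0947 1.9192 0.3625; 0.2642 0.3625 2.1464]  S=[1.1973]  K=[0.5273; -0.2285; 0.0709]  nu=[1.1246]  x^+=[2.9046, -2.7569, -4.6895]  P^+=[0.3094 0.0496 0.2194; 0.0496 1.8567 0.3819; 0.2194 0.3819 2.1403]
step 3: x^-=[2.9314, -2.8975, -6.6396]  P^-=[0.6429 -0.1348 0.5999; -0.1348 2.4229 1.0168; 0.5999 1.0168 3.4758]  S=[1.1744]  K=[0.5209; -0.3404; 0.2343]  nu=[-5.1179]  x^+=[0.2656, -1.1554, -7.8389]  P^+=[0.3243 0.0735 0.4565; 0.0735 2.2868 1.1105; 0.4565 1.1105 3.4113]
step 4: x^-=[-0.8851, -1.9635, -9.9041]  P^-=[0.7514 -0.0149 1.0286; -0.0149 3.0903 2.2372; 1.0286 2.2372 5.5525]  S=[1.2319]  K=[0.5525; -0.3400; 0.3742]  nu=[-1.7953]  x^+=[-1.8770, -1.3531, -10.5758]  P^+=[0.3754 0.2164 0.7739; 0.2164 2.9480 2.3939; 0.7739 2.3939 5.3801]
step 5: x^-=[-3.7165, -2.8110, -12.9573]  P^-=[0.8755 0.3175 1.6030; 0.3175 4.1888 4.3049; 1.6030 4.3049 8.8330]  S=[1.2686]  K=[0.5817; -0.2514; 0.5047]  nu=[-0.5754]  x^+=[-4.0512, -2.6663, -13.2477]  P^+=[0.4463 0.5030 1.2306; 0.5030 4.1086 4.4659; 1.2306 4.4659 8.5098]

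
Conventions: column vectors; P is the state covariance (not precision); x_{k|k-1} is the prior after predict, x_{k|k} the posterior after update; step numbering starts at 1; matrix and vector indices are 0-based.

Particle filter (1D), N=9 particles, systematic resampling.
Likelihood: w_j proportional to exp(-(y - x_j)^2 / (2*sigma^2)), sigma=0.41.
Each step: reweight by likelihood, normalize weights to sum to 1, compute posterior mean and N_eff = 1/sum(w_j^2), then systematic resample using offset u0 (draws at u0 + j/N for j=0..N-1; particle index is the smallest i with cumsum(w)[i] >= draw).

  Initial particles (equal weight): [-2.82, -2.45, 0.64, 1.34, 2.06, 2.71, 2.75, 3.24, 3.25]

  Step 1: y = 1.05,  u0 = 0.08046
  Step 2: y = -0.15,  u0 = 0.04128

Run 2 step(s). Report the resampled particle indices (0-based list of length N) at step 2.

step 1: w=[0.0000, 0.0000, 0.4230, 0.5431, 0.0336, 0.0002, 0.0001, 0.0000, 0.0000]  mean=1.0685  Neff=2.1051  idx=[2, 2, 2, 2, 3, 3, 3, 3, 4]
step 2: w=[0.2478, 0.2478, 0.2478, 0.2478, 0.0022, 0.0022, 0.0022, 0.0022, 0.0000]  mean=0.6460  Neff=4.0694  idx=[0, 0, 1, 1, 1, 2, 2, 3, 3]

resampled_idx = [0, 0, 1, 1, 1, 2, 2, 3, 3]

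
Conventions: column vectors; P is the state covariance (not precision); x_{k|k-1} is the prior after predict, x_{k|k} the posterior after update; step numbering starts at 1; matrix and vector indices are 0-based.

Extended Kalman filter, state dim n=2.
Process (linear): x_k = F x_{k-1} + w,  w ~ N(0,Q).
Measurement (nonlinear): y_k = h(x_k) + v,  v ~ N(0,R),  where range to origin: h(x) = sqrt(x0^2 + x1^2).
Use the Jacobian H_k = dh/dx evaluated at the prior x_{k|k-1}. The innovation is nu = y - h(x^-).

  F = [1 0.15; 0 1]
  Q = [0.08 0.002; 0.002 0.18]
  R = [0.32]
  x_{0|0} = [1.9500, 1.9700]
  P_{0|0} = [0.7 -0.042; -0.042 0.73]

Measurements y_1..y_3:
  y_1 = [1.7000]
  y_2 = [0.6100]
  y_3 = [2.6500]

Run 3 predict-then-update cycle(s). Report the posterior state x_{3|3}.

x_post = [1.7423, 1.0177]

step 1: x^-=[2.2455, 1.9700]  P^-=[0.7838 0.0695; 0.0695 0.9100]  H_jac=[0.7517 0.6595]  S=[1.2276]  K=[0.5173; 0.5314]  nu=[-1.2872]  x^+=[1.5796, 1.2860]  P^+=[0.4553 -0.2680; -0.2680 0.5633]
step 2: x^-=[1.7725, 1.2860]  P^-=[0.4676 -0.1815; -0.1815 0.7433]  H_jac=[0.8094 0.5872]  S=[0.7102]  K=[0.3829; 0.4078]  nu=[-1.5799]  x^+=[1.1676, 0.6417]  P^+=[0.3635 -0.2924; -0.2924 0.6252]
step 3: x^-=[1.2639, 0.6417]  P^-=[0.3698 -0.1966; -0.1966 0.8052]  H_jac=[0.8917 0.4527]  S=[0.6204]  K=[0.3881; 0.3050]  nu=[1.2326]  x^+=[1.7423, 1.0177]  P^+=[0.2764 -0.2700; -0.2700 0.7475]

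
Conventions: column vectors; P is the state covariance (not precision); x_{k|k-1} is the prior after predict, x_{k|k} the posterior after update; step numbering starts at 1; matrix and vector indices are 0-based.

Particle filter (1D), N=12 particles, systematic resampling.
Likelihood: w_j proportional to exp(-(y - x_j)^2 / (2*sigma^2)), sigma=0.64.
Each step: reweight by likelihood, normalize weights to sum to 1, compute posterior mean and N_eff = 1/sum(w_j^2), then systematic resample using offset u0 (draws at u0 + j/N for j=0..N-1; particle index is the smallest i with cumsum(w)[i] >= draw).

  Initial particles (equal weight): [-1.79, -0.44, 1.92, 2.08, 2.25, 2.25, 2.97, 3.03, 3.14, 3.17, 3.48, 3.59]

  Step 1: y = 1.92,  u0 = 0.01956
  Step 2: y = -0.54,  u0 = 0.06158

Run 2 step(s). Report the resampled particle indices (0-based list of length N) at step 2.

step 1: w=[0.0000, 0.0002, 0.2174, 0.2107, 0.1904, 0.1904, 0.0566, 0.0483, 0.0353, 0.0323, 0.0111, 0.0072]  mean=2.3048  Neff=5.8089  idx=[2, 2, 2, 3, 3, 4, 4, 4, 5, 5, 6, 8]
step 2: w=[0.2301, 0.2301, 0.2301, 0.0853, 0.0853, 0.0278, 0.0278, 0.0278, 0.0278, 0.0278, 0.0001, 0.0000]  mean=1.9933  Neff=5.6403  idx=[0, 0, 0, 1, 1, 2, 2, 2, 3, 4, 6, 9]

resampled_idx = [0, 0, 0, 1, 1, 2, 2, 2, 3, 4, 6, 9]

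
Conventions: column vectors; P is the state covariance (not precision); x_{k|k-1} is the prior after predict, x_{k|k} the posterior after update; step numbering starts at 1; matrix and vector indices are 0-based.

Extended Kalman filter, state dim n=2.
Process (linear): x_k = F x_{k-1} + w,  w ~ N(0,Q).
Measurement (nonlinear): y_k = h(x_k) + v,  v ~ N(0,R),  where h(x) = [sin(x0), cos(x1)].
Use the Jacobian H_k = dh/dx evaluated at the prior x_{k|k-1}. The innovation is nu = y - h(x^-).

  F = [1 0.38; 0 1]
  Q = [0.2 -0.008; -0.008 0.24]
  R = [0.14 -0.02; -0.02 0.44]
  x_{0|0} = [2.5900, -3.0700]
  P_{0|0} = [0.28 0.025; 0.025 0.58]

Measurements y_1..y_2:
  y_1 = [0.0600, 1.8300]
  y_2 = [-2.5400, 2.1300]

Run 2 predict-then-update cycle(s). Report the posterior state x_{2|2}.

step 1: x^-=[1.4234, -3.0700]  P^-=[0.5828 0.2374; 0.2374 0.8200]  H_jac=[0.1469 0.0000; 0.0000 0.0715]  S=[0.1526 -0.0175; -0.0175 0.4442]  K=[0.5679 0.0606; 0.2448 0.1417]  nu=[-0.9292, 2.8274]  x^+=[1.0671, -2.8968]  P^+=[0.5331 0.2140; 0.2140 0.8032]
step 2: x^-=[-0.0337, -2.8968]  P^-=[1.0118 0.5112; 0.5112 1.0432]  H_jac=[0.9994 0.0000; 0.0000 0.2424]  S=[1.1506 0.1038; 0.1038 0.5013]  K=[0.8728 0.0664; 0.4061 0.4202]  nu=[-2.5063, 3.1002]  x^+=[-2.0155, -2.6120]  P^+=[0.1209 0.0485; 0.0485 0.7294]

x_post = [-2.0155, -2.6120]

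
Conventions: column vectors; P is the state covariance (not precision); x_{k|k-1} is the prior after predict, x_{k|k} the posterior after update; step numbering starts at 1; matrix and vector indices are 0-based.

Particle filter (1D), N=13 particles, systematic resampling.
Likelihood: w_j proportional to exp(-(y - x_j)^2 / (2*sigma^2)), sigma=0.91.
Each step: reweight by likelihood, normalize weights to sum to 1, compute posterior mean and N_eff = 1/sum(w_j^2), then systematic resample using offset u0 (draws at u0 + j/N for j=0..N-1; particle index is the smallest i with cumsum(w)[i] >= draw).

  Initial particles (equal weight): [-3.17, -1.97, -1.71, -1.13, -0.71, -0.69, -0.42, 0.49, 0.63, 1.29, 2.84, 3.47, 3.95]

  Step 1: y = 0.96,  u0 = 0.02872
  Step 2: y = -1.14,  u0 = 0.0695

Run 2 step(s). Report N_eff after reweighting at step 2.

step 1: w=[0.0000, 0.0015, 0.0037, 0.0194, 0.0505, 0.0525, 0.0861, 0.2379, 0.2545, 0.2545, 0.0322, 0.0061, 0.0012]  mean=0.5829  Neff=4.9928  idx=[4, 5, 6, 7, 7, 7, 8, 8, 8, 9, 9, 9, 9]
step 2: w=[0.2431, 0.2405, 0.1987, 0.0546, 0.0546, 0.0546, 0.0410, 0.0410, 0.0410, 0.0077, 0.0077, 0.0077, 0.0077]  mean=-0.2245  Neff=5.8593  idx=[0, 0, 0, 1, 1, 1, 2, 2, 3, 4, 5, 7, 12]

N_eff = 5.8593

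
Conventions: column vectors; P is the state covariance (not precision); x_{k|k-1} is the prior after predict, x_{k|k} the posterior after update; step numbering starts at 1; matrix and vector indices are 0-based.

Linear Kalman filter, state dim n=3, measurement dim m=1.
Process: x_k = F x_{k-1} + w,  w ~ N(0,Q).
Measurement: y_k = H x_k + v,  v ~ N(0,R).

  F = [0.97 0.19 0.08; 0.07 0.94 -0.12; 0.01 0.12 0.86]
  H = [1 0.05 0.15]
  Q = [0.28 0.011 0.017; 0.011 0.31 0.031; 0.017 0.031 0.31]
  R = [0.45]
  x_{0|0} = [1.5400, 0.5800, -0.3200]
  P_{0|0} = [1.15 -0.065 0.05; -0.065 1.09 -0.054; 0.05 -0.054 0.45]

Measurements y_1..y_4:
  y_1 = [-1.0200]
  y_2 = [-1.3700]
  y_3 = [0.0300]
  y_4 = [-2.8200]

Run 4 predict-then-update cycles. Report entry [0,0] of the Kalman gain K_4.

step 1: x^-=[1.5784, 0.6914, -0.1902]  P^-=[1.3864 0.2109 0.1087; 0.2109 1.2880 0.0672; 0.1087 0.0672 0.6482]  S=[1.9089]  K=[0.7403; 0.1495; 0.1096]  nu=[-2.6044]  x^+=[-0.3498, 0.3020, -0.4757]  P^+=[0.3401 -0.0004 -0.0463; -0.0004 1.2454 0.0359; -0.0463 0.0359 0.6252]
step 2: x^-=[-0.3200, 0.3165, -0.3764]  P^-=[0.6427 0.2572 0.0593; 0.2572 1.4137 0.1330; 0.0593 0.1330 0.7970]  S=[1.1597]  K=[0.5730; 0.2999; 0.1599]  nu=[-1.0094]  x^+=[-0.8983, 0.0137, -0.5378]  P^+=[0.2620 0.0579 -0.0470; 0.0579 1.3094 0.0774; -0.0470 0.0774 0.7674]
step 3: x^-=[-0.9118, 0.0146, -0.4699]  P^-=[0.5951 0.3181 0.0832; 0.3181 1.4702 0.1594; 0.0832 0.1594 0.9117]  S=[1.1284]  K=[0.5525; 0.3682; 0.2020]  nu=[1.0116]  x^+=[-0.3529, 0.3870, -0.2656]  P^+=[0.2506 0.0885 -0.0427; 0.0885 1.3173 0.0755; -0.0427 0.0755 0.8657]
step 4: x^-=[-0.2900, 0.3710, -0.1855]  P^-=[0.5972 0.3455 0.0969; 0.3455 1.4830 0.1494; 0.0969 0.1494 0.9843]  S=[1.1389]  K=[0.5523; 0.3882; 0.2212]  nu=[-2.5207]  x^+=[-1.6822, -0.6075, -0.7432]  P^+=[0.2498 0.1014 -0.0423; 0.1014 1.3113 0.0516; -0.0423 0.0516 0.9286]

K[0,0] = 0.5523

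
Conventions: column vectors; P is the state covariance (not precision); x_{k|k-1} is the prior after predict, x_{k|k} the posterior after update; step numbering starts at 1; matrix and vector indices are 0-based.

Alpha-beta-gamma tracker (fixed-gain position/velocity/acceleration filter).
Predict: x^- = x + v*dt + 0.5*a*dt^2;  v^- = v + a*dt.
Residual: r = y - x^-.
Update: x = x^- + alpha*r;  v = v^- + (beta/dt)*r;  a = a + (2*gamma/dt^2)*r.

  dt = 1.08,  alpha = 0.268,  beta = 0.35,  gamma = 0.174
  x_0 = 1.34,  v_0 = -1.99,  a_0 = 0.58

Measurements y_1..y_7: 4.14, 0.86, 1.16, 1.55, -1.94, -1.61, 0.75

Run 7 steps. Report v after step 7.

v_post = -7.0174

step 1: x_pred=-0.4709  r=4.6109  x^+=0.7648  v^+=0.1307  a^+=1.9557
step 2: x_pred=2.0465  r=-1.1865  x^+=1.7285  v^+=1.8583  a^+=1.6017
step 3: x_pred=4.6696  r=-3.5096  x^+=3.7290  v^+=2.4508  a^+=0.5546
step 4: x_pred=6.6993  r=-5.1493  x^+=5.3193  v^+=1.3810  a^+=-0.9817
step 5: x_pred=6.2382  r=-8.1782  x^+=4.0465  v^+=-2.3296  a^+=-3.4217
step 6: x_pred=-0.4651  r=-1.1449  x^+=-0.7719  v^+=-6.3961  a^+=-3.7633
step 7: x_pred=-9.8745  r=10.6245  x^+=-7.0272  v^+=-7.0174  a^+=-0.5934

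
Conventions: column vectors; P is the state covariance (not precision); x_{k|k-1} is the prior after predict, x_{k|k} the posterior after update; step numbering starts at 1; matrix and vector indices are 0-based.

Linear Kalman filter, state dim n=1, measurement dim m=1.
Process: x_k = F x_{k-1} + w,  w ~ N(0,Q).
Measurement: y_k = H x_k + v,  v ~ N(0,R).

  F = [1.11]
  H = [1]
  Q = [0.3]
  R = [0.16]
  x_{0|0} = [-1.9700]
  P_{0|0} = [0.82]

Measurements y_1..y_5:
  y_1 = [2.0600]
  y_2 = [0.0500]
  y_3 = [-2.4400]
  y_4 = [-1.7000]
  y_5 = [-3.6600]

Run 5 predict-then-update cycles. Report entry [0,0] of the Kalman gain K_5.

step 1: x^-=[-2.1867]  P^-=[1.3103]  S=[1.4703]  K=[0.8912]  nu=[4.2467]  x^+=[1.5979]  P^+=[0.1426]
step 2: x^-=[1.7736]  P^-=[0.4757]  S=[0.6357]  K=[0.7483]  nu=[-1.7236]  x^+=[0.4838]  P^+=[0.1197]
step 3: x^-=[0.5371]  P^-=[0.4475]  S=[0.6075]  K=[0.7366]  nu=[-2.9771]  x^+=[-1.6559]  P^+=[0.1179]
step 4: x^-=[-1.8381]  P^-=[0.4452]  S=[0.6052]  K=[0.7356]  nu=[0.1381]  x^+=[-1.7365]  P^+=[0.1177]
step 5: x^-=[-1.9275]  P^-=[0.4450]  S=[0.6050]  K=[0.7355]  nu=[-1.7325]  x^+=[-3.2018]  P^+=[0.1177]

K[0,0] = 0.7355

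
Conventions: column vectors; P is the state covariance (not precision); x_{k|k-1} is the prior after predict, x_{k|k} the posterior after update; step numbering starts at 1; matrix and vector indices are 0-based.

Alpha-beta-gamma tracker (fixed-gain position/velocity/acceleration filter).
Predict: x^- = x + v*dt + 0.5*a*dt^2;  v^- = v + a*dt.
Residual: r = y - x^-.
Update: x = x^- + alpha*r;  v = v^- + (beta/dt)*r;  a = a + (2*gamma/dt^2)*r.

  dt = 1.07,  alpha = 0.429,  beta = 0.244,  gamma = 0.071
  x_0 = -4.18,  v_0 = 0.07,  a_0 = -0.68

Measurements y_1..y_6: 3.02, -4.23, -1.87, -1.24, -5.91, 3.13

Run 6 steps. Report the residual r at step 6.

resid = 8.6091

step 1: x_pred=-4.4944  r=7.5144  x^+=-1.2707  v^+=1.0560  a^+=0.2520
step 2: x_pred=0.0034  r=-4.2334  x^+=-1.8127  v^+=0.3602  a^+=-0.2731
step 3: x_pred=-1.5836  r=-0.2864  x^+=-1.7065  v^+=0.0027  a^+=-0.3086
step 4: x_pred=-1.8802  r=0.6402  x^+=-1.6056  v^+=-0.1815  a^+=-0.2292
step 5: x_pred=-1.9309  r=-3.9791  x^+=-3.6380  v^+=-1.3341  a^+=-0.7227
step 6: x_pred=-5.4791  r=8.6091  x^+=-1.7858  v^+=-0.1442  a^+=0.3451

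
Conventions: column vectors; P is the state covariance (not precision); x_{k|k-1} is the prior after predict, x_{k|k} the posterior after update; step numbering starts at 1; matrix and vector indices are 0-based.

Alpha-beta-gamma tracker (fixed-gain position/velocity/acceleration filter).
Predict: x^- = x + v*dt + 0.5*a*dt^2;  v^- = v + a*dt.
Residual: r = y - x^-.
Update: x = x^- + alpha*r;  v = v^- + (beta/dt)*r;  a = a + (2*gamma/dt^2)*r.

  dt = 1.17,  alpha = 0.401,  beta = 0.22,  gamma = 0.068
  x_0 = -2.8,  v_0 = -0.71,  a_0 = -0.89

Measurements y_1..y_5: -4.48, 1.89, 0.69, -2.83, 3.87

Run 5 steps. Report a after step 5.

step 1: x_pred=-4.2399  r=-0.2401  x^+=-4.3362  v^+=-1.7965  a^+=-0.9139
step 2: x_pred=-7.0635  r=8.9535  x^+=-3.4731  v^+=-1.1821  a^+=-0.0243
step 3: x_pred=-4.8729  r=5.5629  x^+=-2.6422  v^+=-0.1646  a^+=0.5283
step 4: x_pred=-2.4731  r=-0.3569  x^+=-2.6162  v^+=0.3865  a^+=0.4929
step 5: x_pred=-1.8267  r=5.6967  x^+=0.4577  v^+=2.0343  a^+=1.0588

a_post = 1.0588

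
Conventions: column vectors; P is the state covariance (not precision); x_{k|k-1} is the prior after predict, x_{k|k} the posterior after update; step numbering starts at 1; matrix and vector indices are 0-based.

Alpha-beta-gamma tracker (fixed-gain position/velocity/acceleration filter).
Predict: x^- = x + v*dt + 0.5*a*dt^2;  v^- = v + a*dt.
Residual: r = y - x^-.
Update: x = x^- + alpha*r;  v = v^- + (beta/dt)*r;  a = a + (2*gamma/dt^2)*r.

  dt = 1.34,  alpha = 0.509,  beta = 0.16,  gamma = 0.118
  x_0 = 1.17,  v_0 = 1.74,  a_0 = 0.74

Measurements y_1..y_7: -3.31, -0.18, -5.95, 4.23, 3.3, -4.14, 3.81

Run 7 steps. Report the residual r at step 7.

step 1: x_pred=4.1660  r=-7.4760  x^+=0.3607  v^+=1.8389  a^+=-0.2426
step 2: x_pred=2.6071  r=-2.7871  x^+=1.1885  v^+=1.1811  a^+=-0.6089
step 3: x_pred=2.2245  r=-8.1745  x^+=-1.9363  v^+=-0.6109  a^+=-1.6833
step 4: x_pred=-4.2662  r=8.4962  x^+=0.0584  v^+=-1.8520  a^+=-0.5666
step 5: x_pred=-2.9320  r=6.2320  x^+=0.2401  v^+=-1.8672  a^+=0.2525
step 6: x_pred=-2.0353  r=-2.1047  x^+=-3.1066  v^+=-1.7802  a^+=-0.0242
step 7: x_pred=-5.5137  r=9.3237  x^+=-0.7679  v^+=-0.6992  a^+=1.2013

resid = 9.3237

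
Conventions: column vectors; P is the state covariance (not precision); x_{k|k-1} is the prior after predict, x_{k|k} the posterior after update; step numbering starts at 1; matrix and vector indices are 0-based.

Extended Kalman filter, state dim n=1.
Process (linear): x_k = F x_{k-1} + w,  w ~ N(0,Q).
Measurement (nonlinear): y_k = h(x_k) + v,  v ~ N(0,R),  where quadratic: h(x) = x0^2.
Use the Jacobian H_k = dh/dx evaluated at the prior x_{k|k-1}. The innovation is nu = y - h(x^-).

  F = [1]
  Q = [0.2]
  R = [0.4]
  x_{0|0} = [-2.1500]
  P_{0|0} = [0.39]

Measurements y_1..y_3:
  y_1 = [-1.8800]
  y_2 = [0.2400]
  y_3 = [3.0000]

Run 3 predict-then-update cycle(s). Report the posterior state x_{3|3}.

x_post = [-1.7569]

step 1: x^-=[-2.1500]  P^-=[0.5900]  H_jac=[-4.3000]  S=[11.3091]  K=[-0.2243]  nu=[-6.5025]  x^+=[-0.6913]  P^+=[0.0209]
step 2: x^-=[-0.6913]  P^-=[0.2209]  H_jac=[-1.3826]  S=[0.8222]  K=[-0.3714]  nu=[-0.2379]  x^+=[-0.6029]  P^+=[0.1075]
step 3: x^-=[-0.6029]  P^-=[0.3075]  H_jac=[-1.2059]  S=[0.8471]  K=[-0.4377]  nu=[2.6365]  x^+=[-1.7569]  P^+=[0.1452]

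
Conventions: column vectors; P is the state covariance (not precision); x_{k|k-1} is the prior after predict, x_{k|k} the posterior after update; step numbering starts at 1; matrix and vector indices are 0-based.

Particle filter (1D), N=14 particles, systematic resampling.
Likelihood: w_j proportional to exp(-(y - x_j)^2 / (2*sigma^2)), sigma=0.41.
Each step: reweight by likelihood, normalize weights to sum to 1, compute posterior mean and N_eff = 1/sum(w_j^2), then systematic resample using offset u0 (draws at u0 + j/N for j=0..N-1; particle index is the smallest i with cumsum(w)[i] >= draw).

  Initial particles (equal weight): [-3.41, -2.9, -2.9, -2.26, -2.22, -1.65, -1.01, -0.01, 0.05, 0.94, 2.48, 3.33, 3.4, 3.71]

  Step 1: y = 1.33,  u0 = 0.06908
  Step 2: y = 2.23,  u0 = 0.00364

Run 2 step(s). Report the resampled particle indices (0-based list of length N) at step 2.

resampled_idx = [0, 9, 13, 13, 13, 13, 13, 13, 13, 13, 13, 13, 13, 13]

step 1: w=[0.0000, 0.0000, 0.0000, 0.0000, 0.0000, 0.0000, 0.0000, 0.0072, 0.0114, 0.9521, 0.0293, 0.0000, 0.0000, 0.0000]  mean=0.9681  Neff=1.1020  idx=[9, 9, 9, 9, 9, 9, 9, 9, 9, 9, 9, 9, 9, 10]
step 2: w=[0.0077, 0.0077, 0.0077, 0.0077, 0.0077, 0.0077, 0.0077, 0.0077, 0.0077, 0.0077, 0.0077, 0.0077, 0.0077, 0.9001]  mean=2.3262  Neff=1.2330  idx=[0, 9, 13, 13, 13, 13, 13, 13, 13, 13, 13, 13, 13, 13]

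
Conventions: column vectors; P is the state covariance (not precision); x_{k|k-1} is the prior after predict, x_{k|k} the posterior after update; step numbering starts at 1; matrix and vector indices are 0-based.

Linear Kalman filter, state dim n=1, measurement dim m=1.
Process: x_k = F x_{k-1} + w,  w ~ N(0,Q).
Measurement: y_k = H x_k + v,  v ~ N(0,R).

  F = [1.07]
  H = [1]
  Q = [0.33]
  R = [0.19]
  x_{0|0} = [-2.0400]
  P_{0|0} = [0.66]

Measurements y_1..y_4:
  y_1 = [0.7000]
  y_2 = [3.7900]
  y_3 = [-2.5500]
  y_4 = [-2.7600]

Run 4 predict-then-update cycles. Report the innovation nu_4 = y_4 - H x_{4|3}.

step 1: x^-=[-2.1828]  P^-=[1.0856]  S=[1.2756]  K=[0.8511]  nu=[2.8828]  x^+=[0.2706]  P^+=[0.1617]
step 2: x^-=[0.2896]  P^-=[0.5151]  S=[0.7051]  K=[0.7305]  nu=[3.5004]  x^+=[2.8468]  P^+=[0.1388]
step 3: x^-=[3.0461]  P^-=[0.4889]  S=[0.6789]  K=[0.7201]  nu=[-5.5961]  x^+=[-0.9839]  P^+=[0.1368]
step 4: x^-=[-1.0528]  P^-=[0.4867]  S=[0.6767]  K=[0.7192]  nu=[-1.7072]  x^+=[-2.2806]  P^+=[0.1366]

innov = [-1.7072]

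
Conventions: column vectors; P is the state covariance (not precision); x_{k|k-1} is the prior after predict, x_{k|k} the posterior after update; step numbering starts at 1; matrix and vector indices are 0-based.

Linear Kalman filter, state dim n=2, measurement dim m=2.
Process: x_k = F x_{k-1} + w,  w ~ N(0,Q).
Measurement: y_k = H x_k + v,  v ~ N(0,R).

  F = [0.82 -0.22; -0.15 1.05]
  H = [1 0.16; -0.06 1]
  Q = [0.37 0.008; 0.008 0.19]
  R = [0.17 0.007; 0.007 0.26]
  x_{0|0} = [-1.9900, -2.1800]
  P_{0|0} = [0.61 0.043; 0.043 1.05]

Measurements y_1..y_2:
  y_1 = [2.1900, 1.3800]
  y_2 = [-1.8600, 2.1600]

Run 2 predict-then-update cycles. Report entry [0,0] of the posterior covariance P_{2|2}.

P_post[0,0] = 0.1264

step 1: x^-=[-1.1522, -1.9905]  P^-=[0.8155 -0.2711; -0.2711 1.3478]  S=[0.9332 -0.0948; -0.0948 1.6433]  K=[0.8123 -0.1479; 0.0250 0.8315]  nu=[3.6607, 3.3014]  x^+=[1.3332, 0.8463]  P^+=[0.1409 -0.0243; -0.0243 0.2149]
step 2: x^-=[0.9070, 0.6887]  P^-=[0.4839 -0.0807; -0.0807 0.4378]  S=[0.6393 -0.0319; -0.0319 0.7092]  K=[0.7307 -0.1219; 0.0145 0.6248]  nu=[-2.8772, 1.5258]  x^+=[-1.3812, 1.6001]  P^+=[0.1264 -0.0190; -0.0190 0.1614]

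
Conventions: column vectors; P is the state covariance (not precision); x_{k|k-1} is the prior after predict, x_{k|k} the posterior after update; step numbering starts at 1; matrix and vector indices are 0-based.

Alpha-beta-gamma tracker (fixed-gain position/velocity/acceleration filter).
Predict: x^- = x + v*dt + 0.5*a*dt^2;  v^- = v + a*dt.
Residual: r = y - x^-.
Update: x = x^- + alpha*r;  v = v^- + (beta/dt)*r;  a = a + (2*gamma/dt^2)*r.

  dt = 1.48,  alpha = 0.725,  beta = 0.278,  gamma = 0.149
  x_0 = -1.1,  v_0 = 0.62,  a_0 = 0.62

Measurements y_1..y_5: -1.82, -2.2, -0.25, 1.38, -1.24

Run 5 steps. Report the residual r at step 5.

step 1: x_pred=0.4966  r=-2.3166  x^+=-1.1829  v^+=1.1025  a^+=0.3048
step 2: x_pred=0.7825  r=-2.9825  x^+=-1.3798  v^+=0.9934  a^+=-0.1009
step 3: x_pred=-0.0202  r=-0.2298  x^+=-0.1868  v^+=0.8008  a^+=-0.1322
step 4: x_pred=0.8536  r=0.5264  x^+=1.2352  v^+=0.7040  a^+=-0.0606
step 5: x_pred=2.2108  r=-3.4508  x^+=-0.2910  v^+=-0.0339  a^+=-0.5301

resid = -3.4508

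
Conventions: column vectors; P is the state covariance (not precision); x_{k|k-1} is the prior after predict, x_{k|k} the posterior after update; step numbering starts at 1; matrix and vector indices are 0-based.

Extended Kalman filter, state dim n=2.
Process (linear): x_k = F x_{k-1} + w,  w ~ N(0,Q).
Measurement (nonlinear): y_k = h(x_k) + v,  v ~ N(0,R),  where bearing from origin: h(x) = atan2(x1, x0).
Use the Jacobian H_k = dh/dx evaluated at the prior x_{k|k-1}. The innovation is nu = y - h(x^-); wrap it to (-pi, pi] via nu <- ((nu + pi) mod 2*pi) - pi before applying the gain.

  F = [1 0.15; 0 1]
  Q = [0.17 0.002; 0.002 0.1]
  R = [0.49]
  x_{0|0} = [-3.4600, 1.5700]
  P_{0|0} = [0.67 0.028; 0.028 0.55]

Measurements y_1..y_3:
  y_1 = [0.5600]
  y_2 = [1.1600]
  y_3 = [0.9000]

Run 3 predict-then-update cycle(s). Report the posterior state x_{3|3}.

step 1: x^-=[-3.2245, 1.5700]  P^-=[0.8608 0.1125; 0.1125 0.6500]  H_jac=[-0.1221 -0.2507]  S=[0.5506]  K=[-0.2421; -0.3209]  nu=[-2.1285]  x^+=[-2.7093, 2.2531]  P^+=[0.8285 0.0697; 0.0697 0.5933]
step 2: x^-=[-2.3713, 2.2531]  P^-=[1.0328 0.1607; 0.1607 0.6933]  H_jac=[-0.2106 -0.2216]  S=[0.5849]  K=[-0.4328; -0.3206]  nu=[-1.2218]  x^+=[-1.8426, 2.6448]  P^+=[0.9232 0.0796; 0.0796 0.6332]
step 3: x^-=[-1.4459, 2.6448]  P^-=[1.1314 0.1766; 0.1766 0.7332]  H_jac=[-0.2911 -0.1591]  S=[0.6208]  K=[-0.5758; -0.2707]  nu=[-1.1711]  x^+=[-0.7716, 2.9618]  P^+=[0.9256 0.0798; 0.0798 0.6877]

x_post = [-0.7716, 2.9618]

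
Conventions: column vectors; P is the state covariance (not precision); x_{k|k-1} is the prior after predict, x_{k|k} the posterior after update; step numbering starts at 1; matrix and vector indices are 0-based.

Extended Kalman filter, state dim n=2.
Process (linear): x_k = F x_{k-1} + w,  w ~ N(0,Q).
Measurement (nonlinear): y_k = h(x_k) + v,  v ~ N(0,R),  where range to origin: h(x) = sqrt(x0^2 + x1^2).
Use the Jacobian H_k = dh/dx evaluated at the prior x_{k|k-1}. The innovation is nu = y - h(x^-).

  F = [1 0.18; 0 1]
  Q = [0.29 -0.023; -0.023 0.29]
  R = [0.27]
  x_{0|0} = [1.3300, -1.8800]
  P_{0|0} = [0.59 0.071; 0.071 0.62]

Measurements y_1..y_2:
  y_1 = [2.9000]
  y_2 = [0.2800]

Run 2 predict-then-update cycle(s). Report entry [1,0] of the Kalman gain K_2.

K[1,0] = -0.6871

step 1: x^-=[0.9916, -1.8800]  P^-=[0.9256 0.1596; 0.1596 0.9100]  H_jac=[0.4665 -0.8845]  S=[1.0517]  K=[0.2764; -0.6945]  nu=[0.7745]  x^+=[1.2057, -2.4179]  P^+=[0.8453 0.3615; 0.3615 0.4027]
step 2: x^-=[0.7704, -2.4179]  P^-=[1.2785 0.4110; 0.4110 0.6927]  H_jac=[0.3036 -0.9528]  S=[0.7789]  K=[-0.0044; -0.6871]  nu=[-2.2577]  x^+=[0.7804, -0.8666]  P^+=[1.2785 0.4086; 0.4086 0.3249]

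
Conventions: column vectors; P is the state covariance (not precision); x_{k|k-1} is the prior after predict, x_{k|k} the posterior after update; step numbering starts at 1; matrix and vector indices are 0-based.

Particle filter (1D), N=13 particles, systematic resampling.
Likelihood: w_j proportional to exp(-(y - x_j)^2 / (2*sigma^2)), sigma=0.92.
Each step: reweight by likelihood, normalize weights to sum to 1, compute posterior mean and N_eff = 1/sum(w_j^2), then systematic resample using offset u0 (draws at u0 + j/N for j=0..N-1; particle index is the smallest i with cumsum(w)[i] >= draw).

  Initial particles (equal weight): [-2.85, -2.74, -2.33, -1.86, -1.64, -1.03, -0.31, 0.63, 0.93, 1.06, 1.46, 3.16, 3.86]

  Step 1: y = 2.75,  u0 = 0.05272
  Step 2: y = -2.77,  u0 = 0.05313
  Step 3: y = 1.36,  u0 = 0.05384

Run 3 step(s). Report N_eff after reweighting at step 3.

step 1: w=[0.0000, 0.0000, 0.0000, 0.0000, 0.0000, 0.0001, 0.0018, 0.0325, 0.0653, 0.0855, 0.1730, 0.4185, 0.2232]  mean=2.6080  Neff=3.7375  idx=[8, 9, 10, 10, 11, 11, 11, 11, 11, 11, 12, 12, 12]
step 2: w=[0.5787, 0.3246, 0.0483, 0.0483, 0.0000, 0.0000, 0.0000, 0.0000, 0.0000, 0.0000, 0.0000, 0.0000, 0.0000]  mean=1.0235  Neff=2.2473  idx=[0, 0, 0, 0, 0, 0, 0, 1, 1, 1, 1, 1, 3]
step 3: w=[0.0746, 0.0746, 0.0746, 0.0746, 0.0746, 0.0746, 0.0746, 0.0789, 0.0789, 0.0789, 0.0789, 0.0789, 0.0828]  mean=1.0252  Neff=12.9846  idx=[0, 1, 2, 3, 4, 5, 6, 7, 8, 9, 10, 11, 12]

N_eff = 12.9846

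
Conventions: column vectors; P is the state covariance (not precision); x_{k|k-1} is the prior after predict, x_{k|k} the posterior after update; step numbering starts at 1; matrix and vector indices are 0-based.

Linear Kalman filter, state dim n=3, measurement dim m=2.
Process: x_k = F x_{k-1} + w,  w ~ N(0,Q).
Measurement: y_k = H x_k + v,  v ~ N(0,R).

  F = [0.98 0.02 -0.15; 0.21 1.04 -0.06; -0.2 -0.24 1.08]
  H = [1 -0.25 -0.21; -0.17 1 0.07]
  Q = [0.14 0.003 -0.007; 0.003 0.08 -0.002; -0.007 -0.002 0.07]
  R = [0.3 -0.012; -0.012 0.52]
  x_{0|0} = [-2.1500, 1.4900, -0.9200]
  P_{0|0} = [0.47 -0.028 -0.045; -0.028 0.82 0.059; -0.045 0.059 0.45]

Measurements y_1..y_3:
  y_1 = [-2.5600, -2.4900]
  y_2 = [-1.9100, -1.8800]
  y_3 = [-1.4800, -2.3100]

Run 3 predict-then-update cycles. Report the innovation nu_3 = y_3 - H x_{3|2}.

step 1: x^-=[-1.9392, 1.1533, -0.9212]  P^-=[0.6136 0.0870 -0.2148; 0.0870 0.9708 -0.1920; -0.2148 -0.1920 0.6471]  S=[1.0294 -0.2569; -0.2569 1.4604]  K=[0.6414 0.0907; 0.0512 0.6544; -0.3273 -0.1330]  nu=[-0.5259, -3.9085]  x^+=[-2.6309, -1.4315, -0.2293]  P^+=[0.2080 0.0755 -0.0107; 0.0755 0.3598 -0.1044; -0.0107 -0.1044 0.5334]
step 2: x^-=[-2.5725, -2.0275, 0.6221]  P^-=[0.3586 0.1528 -0.1716; 0.1528 0.5266 -0.2759; -0.1716 -0.2759 0.7871]  S=[0.6930 -0.0123; -0.0123 0.9743]  K=[0.5160 0.0884; 0.1229 0.4955; -0.3902 -0.2016]  nu=[0.2863, -0.3334]  x^+=[-2.4543, -2.1575, 0.5776]  P^+=[0.1676 0.0694 -0.0164; 0.0694 0.2784 -0.1480; -0.0164 -0.1480 0.6439]
step 3: x^-=[-2.5350, -2.7939, 1.6325]  P^-=[0.3240 0.1449 -0.1885; 0.1449 0.4400 -0.3105; -0.1885 -0.3105 0.9343]  S=[0.6669 0.0109; 0.0109 0.8857]  K=[0.4896 0.0804; 0.1428 0.4427; -0.4567 -0.2349]  nu=[0.6993, -0.0614]  x^+=[-2.1975, -2.7211, 1.3276]  P^+=[0.1576 0.0642 -0.0210; 0.0642 0.2515 -0.1723; -0.0210 -0.1723 0.7440]

innov = [0.6993, -0.0614]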